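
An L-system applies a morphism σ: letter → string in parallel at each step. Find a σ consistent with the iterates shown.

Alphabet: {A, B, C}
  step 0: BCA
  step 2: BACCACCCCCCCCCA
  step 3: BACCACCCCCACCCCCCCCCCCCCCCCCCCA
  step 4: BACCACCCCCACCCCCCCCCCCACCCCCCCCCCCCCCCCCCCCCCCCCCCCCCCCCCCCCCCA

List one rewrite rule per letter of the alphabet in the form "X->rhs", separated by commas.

A->CA, B->BAC, C->CC

  step 3 ⇒ step 4: BACCACCCCCACCCCCCCCCCCCCCCCCCCA ⇒ BAC·CA·CC·CC·CA·CC·CC·CC·CC·CC·CA·CC·CC·CC·CC·CC·CC·CC·CC·CC·CC·CC·CC·CC·CC·CC·CC·CC·CC·CC·CA
    A ↦ CA
    B ↦ BAC
    C ↦ CC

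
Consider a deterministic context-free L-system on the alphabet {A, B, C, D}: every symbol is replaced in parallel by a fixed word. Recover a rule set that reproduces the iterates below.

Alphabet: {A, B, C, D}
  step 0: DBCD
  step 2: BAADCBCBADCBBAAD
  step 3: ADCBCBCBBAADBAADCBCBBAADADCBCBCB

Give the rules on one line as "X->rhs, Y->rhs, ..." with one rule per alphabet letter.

A->CB, B->AD, C->BA, D->CB

  step 2 ⇒ step 3: BAADCBCBADCBBAAD ⇒ AD·CB·CB·CB·BA·AD·BA·AD·CB·CB·BA·AD·AD·CB·CB·CB
    A ↦ CB
    B ↦ AD
    C ↦ BA
    D ↦ CB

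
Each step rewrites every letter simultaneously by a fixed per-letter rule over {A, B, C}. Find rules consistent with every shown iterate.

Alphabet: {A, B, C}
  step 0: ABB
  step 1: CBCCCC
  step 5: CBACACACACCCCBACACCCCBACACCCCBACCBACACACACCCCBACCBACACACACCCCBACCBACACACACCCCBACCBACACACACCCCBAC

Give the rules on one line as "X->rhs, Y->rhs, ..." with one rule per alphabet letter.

A->CB, B->CC, C->AC

  step 0 ⇒ step 1: ABB ⇒ CB·CC·CC
    A ↦ CB
    B ↦ CC
    C ↦ AC  (constrained at step 1)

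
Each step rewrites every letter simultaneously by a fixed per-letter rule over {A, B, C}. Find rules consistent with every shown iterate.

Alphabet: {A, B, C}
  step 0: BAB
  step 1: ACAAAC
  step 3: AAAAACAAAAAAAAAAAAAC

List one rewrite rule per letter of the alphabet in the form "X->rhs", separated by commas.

A->AA, B->AC, C->B

  step 0 ⇒ step 1: BAB ⇒ AC·AA·AC
    A ↦ AA
    B ↦ AC
    C ↦ B  (constrained at step 1)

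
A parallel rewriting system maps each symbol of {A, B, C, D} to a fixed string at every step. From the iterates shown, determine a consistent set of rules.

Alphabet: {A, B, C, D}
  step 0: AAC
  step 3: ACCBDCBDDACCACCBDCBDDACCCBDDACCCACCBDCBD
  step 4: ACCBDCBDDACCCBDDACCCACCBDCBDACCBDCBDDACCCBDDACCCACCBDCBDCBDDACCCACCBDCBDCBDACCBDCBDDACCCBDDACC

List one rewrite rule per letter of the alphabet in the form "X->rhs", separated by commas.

  step 3 ⇒ step 4: ACCBDCBDDACCACCBDCBDDACCCBDDACCCACCBDCBD ⇒ AC·CBD·CBD·DAC·C·CBD·DAC·C·C·AC·CBD·CBD·AC·CBD·CBD·DAC·C·CBD·DAC·C·C·AC·CBD·CBD·CBD·DAC·C·C·AC·CBD·CBD·CBD·AC·CBD·CBD·DAC·C·CBD·DAC·C
    A ↦ AC
    B ↦ DAC
    C ↦ CBD
    D ↦ C

A->AC, B->DAC, C->CBD, D->C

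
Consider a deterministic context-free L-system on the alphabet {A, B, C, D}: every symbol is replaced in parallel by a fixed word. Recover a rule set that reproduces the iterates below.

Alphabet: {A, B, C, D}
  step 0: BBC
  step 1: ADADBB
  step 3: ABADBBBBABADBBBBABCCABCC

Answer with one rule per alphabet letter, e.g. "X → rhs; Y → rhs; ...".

A->AB, B->AD, C->BB, D->CC

  step 0 ⇒ step 1: BBC ⇒ AD·AD·BB
    B ↦ AD
    C ↦ BB
    A ↦ AB  (constrained at step 1)
    D ↦ CC  (constrained at step 1)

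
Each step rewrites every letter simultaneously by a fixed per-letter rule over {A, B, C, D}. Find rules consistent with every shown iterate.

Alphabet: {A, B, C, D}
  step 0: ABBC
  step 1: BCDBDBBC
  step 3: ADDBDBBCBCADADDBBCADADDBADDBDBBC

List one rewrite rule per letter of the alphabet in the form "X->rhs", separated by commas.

A->BC, B->DB, C->BC, D->AD

  step 0 ⇒ step 1: ABBC ⇒ BC·DB·DB·BC
    A ↦ BC
    B ↦ DB
    C ↦ BC
    D ↦ AD  (constrained at step 1)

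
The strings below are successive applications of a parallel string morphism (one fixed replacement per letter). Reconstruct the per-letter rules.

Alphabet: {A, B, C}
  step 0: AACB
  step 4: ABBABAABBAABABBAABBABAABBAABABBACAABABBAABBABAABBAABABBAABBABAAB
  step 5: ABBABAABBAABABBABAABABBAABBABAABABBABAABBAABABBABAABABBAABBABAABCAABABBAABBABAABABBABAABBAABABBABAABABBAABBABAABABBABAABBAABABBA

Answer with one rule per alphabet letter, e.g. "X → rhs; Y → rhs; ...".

A->AB, B->BA, C->CA

  step 4 ⇒ step 5: ABBABAABBAABABBAABBABAABBAABABBACAABABBAABBABAABBAABABBAABBABAAB ⇒ AB·BA·BA·AB·BA·AB·AB·BA·BA·AB·AB·BA·AB·BA·BA·AB·AB·BA·BA·AB·BA·AB·AB·BA·BA·AB·AB·BA·AB·BA·BA·AB·CA·AB·AB·BA·AB·BA·BA·AB·AB·BA·BA·AB·BA·AB·AB·BA·BA·AB·AB·BA·AB·BA·BA·AB·AB·BA·BA·AB·BA·AB·AB·BA
    A ↦ AB
    B ↦ BA
    C ↦ CA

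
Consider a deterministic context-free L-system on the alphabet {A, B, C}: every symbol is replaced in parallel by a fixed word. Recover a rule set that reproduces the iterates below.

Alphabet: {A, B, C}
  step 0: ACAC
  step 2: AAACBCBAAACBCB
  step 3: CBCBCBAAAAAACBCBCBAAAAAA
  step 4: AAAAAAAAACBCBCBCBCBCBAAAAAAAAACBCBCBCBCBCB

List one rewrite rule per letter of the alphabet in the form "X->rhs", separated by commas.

  step 3 ⇒ step 4: CBCBCBAAAAAACBCBCBAAAAAA ⇒ AA·A·AA·A·AA·A·CB·CB·CB·CB·CB·CB·AA·A·AA·A·AA·A·CB·CB·CB·CB·CB·CB
    A ↦ CB
    B ↦ A
    C ↦ AA

A->CB, B->A, C->AA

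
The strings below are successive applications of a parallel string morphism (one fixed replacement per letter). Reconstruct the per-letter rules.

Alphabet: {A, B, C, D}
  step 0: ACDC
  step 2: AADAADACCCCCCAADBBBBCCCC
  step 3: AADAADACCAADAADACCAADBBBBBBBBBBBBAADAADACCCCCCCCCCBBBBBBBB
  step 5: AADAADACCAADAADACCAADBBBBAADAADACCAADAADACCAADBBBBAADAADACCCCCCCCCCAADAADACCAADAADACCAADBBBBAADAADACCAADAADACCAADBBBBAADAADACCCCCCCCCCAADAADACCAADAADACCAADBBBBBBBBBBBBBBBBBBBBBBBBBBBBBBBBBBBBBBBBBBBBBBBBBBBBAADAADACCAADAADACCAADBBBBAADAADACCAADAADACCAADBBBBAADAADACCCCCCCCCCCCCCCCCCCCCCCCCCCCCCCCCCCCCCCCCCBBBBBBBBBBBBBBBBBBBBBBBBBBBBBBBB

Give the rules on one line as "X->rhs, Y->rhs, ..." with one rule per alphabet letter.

  step 2 ⇒ step 3: AADAADACCCCCCAADBBBBCCCC ⇒ AAD·AAD·ACC·AAD·AAD·ACC·AAD·BB·BB·BB·BB·BB·BB·AAD·AAD·ACC·CC·CC·CC·CC·BB·BB·BB·BB
    A ↦ AAD
    B ↦ CC
    C ↦ BB
    D ↦ ACC

A->AAD, B->CC, C->BB, D->ACC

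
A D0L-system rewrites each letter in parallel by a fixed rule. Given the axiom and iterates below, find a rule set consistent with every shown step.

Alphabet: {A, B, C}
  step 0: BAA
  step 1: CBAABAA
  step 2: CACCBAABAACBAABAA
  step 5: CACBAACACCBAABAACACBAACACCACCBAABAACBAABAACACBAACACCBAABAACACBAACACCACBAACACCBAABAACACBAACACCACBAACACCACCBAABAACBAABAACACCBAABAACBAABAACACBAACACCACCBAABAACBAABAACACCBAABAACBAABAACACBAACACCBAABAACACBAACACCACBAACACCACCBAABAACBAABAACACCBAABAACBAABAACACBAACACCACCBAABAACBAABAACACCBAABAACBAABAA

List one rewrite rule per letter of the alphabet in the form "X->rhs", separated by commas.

  step 1 ⇒ step 2: CBAABAA ⇒ CAC·C·BAA·BAA·C·BAA·BAA
    A ↦ BAA
    B ↦ C
    C ↦ CAC

A->BAA, B->C, C->CAC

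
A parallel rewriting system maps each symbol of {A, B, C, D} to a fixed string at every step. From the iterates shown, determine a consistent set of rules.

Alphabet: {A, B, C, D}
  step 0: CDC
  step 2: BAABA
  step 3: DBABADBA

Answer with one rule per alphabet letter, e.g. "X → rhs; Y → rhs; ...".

A->BA, B->D, C->A, D->C

  step 2 ⇒ step 3: BAABA ⇒ D·BA·BA·D·BA
    A ↦ BA
    B ↦ D
    C ↦ A  (constrained at step 0)
    D ↦ C  (constrained at step 0)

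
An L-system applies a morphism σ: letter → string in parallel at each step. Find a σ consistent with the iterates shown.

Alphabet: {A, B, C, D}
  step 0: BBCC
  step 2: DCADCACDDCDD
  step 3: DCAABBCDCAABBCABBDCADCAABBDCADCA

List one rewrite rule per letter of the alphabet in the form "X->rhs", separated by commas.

A->C, B->D, C->ABB, D->DCA

  step 2 ⇒ step 3: DCADCACDDCDD ⇒ DCA·ABB·C·DCA·ABB·C·ABB·DCA·DCA·ABB·DCA·DCA
    A ↦ C
    C ↦ ABB
    D ↦ DCA
    B ↦ D  (constrained at step 0)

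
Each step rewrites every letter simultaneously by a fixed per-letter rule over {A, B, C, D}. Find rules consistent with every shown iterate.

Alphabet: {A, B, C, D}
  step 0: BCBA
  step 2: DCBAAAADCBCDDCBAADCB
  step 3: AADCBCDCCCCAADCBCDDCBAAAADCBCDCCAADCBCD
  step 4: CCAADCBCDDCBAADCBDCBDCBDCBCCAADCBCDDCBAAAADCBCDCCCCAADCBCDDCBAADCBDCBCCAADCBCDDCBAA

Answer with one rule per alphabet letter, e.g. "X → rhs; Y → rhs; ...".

  step 3 ⇒ step 4: AADCBCDCCCCAADCBCDDCBAAAADCBCDCCAADCBCD ⇒ C·C·AA·DCB·CD·DCB·AA·DCB·DCB·DCB·DCB·C·C·AA·DCB·CD·DCB·AA·AA·DCB·CD·C·C·C·C·AA·DCB·CD·DCB·AA·DCB·DCB·C·C·AA·DCB·CD·DCB·AA
    A ↦ C
    B ↦ CD
    C ↦ DCB
    D ↦ AA

A->C, B->CD, C->DCB, D->AA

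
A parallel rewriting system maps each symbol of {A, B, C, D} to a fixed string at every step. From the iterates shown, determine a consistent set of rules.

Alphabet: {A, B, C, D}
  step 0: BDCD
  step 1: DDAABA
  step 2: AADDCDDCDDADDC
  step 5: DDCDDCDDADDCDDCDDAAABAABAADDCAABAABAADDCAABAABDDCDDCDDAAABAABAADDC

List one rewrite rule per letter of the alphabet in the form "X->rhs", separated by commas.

A->DDC, B->DDA, C->B, D->A

  step 1 ⇒ step 2: DDAABA ⇒ A·A·DDC·DDC·DDA·DDC
    A ↦ DDC
    B ↦ DDA
    D ↦ A
  step 0 ⇒ step 1: BDCD ⇒ DDA·A·B·A
    C ↦ B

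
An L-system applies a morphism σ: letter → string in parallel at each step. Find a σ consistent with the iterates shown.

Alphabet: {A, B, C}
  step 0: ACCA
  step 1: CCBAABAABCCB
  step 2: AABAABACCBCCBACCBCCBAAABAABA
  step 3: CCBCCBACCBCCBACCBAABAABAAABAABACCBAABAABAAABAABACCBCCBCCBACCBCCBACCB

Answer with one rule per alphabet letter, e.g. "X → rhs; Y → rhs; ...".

  step 2 ⇒ step 3: AABAABACCBCCBACCBCCBAAABAABA ⇒ CCB·CCB·A·CCB·CCB·A·CCB·AAB·AAB·A·AAB·AAB·A·CCB·AAB·AAB·A·AAB·AAB·A·CCB·CCB·CCB·A·CCB·CCB·A·CCB
    A ↦ CCB
    B ↦ A
    C ↦ AAB

A->CCB, B->A, C->AAB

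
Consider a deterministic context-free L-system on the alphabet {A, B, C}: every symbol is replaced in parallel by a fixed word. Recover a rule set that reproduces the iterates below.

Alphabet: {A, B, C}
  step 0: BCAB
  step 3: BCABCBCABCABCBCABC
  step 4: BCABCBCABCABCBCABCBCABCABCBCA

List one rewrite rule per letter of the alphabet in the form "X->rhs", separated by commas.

A->BC, B->BC, C->A

  step 3 ⇒ step 4: BCABCBCABCABCBCABC ⇒ BC·A·BC·BC·A·BC·A·BC·BC·A·BC·BC·A·BC·A·BC·BC·A
    A ↦ BC
    B ↦ BC
    C ↦ A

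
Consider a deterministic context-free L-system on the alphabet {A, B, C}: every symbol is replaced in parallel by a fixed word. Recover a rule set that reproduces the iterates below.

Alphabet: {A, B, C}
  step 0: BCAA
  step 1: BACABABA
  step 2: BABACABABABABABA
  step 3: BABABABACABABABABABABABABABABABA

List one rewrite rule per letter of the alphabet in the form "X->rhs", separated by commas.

A->BA, B->BA, C->CA

  step 2 ⇒ step 3: BABACABABABABABA ⇒ BA·BA·BA·BA·CA·BA·BA·BA·BA·BA·BA·BA·BA·BA·BA·BA
    A ↦ BA
    B ↦ BA
    C ↦ CA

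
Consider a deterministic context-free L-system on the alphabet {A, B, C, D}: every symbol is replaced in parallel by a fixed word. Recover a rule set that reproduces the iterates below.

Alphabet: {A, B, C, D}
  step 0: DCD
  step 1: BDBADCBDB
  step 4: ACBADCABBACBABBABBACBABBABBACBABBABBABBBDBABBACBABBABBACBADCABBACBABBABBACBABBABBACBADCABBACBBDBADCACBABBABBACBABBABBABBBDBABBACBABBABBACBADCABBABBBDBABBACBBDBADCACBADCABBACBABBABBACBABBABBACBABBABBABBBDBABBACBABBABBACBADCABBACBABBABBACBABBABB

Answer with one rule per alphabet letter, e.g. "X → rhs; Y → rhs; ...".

  step 0 ⇒ step 1: DCD ⇒ BDB·ADC·BDB
    C ↦ ADC
    D ↦ BDB
    A ↦ ACB  (constrained at step 1)
    B ↦ ABB  (constrained at step 1)

A->ACB, B->ABB, C->ADC, D->BDB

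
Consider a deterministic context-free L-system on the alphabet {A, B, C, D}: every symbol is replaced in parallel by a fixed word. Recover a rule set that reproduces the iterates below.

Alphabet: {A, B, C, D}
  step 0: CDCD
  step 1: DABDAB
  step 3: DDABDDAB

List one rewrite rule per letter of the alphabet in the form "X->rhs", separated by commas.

A->C, B->D, C->DA, D->B

  step 0 ⇒ step 1: CDCD ⇒ DA·B·DA·B
    C ↦ DA
    D ↦ B
    A ↦ C  (constrained at step 1)
    B ↦ D  (constrained at step 1)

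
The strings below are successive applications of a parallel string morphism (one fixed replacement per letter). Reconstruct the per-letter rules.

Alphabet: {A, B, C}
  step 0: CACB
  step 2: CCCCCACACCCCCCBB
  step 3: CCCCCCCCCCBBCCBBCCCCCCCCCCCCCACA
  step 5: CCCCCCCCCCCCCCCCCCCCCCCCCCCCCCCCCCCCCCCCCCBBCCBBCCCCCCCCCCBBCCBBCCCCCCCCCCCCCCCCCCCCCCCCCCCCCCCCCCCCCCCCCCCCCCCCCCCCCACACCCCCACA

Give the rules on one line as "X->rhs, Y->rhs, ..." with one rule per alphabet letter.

  step 2 ⇒ step 3: CCCCCACACCCCCCBB ⇒ CC·CC·CC·CC·CC·BB·CC·BB·CC·CC·CC·CC·CC·CC·CA·CA
    A ↦ BB
    B ↦ CA
    C ↦ CC

A->BB, B->CA, C->CC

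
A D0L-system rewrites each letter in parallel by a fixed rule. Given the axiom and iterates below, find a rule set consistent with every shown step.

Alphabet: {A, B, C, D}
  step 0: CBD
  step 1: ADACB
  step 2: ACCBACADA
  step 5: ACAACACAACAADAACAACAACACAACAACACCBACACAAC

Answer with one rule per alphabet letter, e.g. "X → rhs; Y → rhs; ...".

A->AC, B->DA, C->A, D->CB

  step 1 ⇒ step 2: ADACB ⇒ AC·CB·AC·A·DA
    A ↦ AC
    B ↦ DA
    C ↦ A
    D ↦ CB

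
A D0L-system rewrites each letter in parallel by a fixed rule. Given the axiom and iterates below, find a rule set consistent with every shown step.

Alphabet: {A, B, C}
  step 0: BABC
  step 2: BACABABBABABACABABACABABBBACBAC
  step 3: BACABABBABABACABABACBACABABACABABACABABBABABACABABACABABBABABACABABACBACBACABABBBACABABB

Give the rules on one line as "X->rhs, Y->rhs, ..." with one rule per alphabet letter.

  step 2 ⇒ step 3: BACABABBABABACABABACABABBBACBAC ⇒ BAC·ABA·BB·ABA·BAC·ABA·BAC·BAC·ABA·BAC·ABA·BAC·ABA·BB·ABA·BAC·ABA·BAC·ABA·BB·ABA·BAC·ABA·BAC·BAC·BAC·ABA·BB·BAC·ABA·BB
    A ↦ ABA
    B ↦ BAC
    C ↦ BB

A->ABA, B->BAC, C->BB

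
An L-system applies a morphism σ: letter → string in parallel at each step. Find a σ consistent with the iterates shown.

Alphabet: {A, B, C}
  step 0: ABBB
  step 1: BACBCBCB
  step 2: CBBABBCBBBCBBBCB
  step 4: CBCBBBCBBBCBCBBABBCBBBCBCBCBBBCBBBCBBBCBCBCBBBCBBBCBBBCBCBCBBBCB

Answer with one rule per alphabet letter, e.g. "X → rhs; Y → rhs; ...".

  step 1 ⇒ step 2: BACBCBCB ⇒ CB·BA·BB·CB·BB·CB·BB·CB
    A ↦ BA
    B ↦ CB
    C ↦ BB

A->BA, B->CB, C->BB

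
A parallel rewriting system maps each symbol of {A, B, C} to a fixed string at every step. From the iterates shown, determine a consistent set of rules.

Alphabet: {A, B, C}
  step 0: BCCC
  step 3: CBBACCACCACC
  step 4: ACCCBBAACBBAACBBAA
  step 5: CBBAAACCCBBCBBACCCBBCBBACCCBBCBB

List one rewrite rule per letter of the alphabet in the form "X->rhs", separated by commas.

A->CBB, B->C, C->A

  step 4 ⇒ step 5: ACCCBBAACBBAACBBAA ⇒ CBB·A·A·A·C·C·CBB·CBB·A·C·C·CBB·CBB·A·C·C·CBB·CBB
    A ↦ CBB
    B ↦ C
    C ↦ A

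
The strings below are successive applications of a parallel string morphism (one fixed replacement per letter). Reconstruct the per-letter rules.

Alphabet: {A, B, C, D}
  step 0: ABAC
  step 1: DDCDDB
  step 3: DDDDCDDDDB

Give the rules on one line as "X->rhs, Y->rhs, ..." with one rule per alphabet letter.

A->DD, B->C, C->B, D->A

  step 0 ⇒ step 1: ABAC ⇒ DD·C·DD·B
    A ↦ DD
    B ↦ C
    C ↦ B
    D ↦ A  (constrained at step 1)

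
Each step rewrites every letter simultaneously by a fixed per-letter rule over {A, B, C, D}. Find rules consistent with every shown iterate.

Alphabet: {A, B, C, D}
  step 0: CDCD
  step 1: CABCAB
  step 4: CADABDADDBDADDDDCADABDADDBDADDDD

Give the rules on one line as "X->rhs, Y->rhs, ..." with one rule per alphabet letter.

A->DA, B->DD, C->CA, D->B

  step 0 ⇒ step 1: CDCD ⇒ CA·B·CA·B
    C ↦ CA
    D ↦ B
    A ↦ DA  (constrained at step 1)
    B ↦ DD  (constrained at step 1)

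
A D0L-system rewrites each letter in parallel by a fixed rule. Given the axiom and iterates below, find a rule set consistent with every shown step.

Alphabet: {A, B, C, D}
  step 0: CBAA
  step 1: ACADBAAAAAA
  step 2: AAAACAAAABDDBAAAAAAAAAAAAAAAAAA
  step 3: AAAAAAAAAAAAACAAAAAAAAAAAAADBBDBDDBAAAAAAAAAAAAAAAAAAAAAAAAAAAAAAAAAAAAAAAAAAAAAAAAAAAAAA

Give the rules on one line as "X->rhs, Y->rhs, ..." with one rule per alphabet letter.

A->AAA, B->DB, C->ACA, D->BD

  step 2 ⇒ step 3: AAAACAAAABDDBAAAAAAAAAAAAAAAAAA ⇒ AAA·AAA·AAA·AAA·ACA·AAA·AAA·AAA·AAA·DB·BD·BD·DB·AAA·AAA·AAA·AAA·AAA·AAA·AAA·AAA·AAA·AAA·AAA·AAA·AAA·AAA·AAA·AAA·AAA·AAA
    A ↦ AAA
    B ↦ DB
    C ↦ ACA
    D ↦ BD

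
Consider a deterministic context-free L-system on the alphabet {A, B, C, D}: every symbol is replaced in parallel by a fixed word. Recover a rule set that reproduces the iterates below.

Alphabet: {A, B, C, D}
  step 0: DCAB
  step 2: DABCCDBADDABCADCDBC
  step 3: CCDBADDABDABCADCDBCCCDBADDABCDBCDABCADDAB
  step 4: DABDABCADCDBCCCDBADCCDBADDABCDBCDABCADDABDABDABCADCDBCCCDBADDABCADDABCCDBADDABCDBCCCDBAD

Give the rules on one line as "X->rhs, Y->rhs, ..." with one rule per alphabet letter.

A->CDB, B->AD, C->DAB, D->C

  step 3 ⇒ step 4: CCDBADDABDABCADCDBCCCDBADDABCDBCDABCADDAB ⇒ DAB·DAB·C·AD·CDB·C·C·CDB·AD·C·CDB·AD·DAB·CDB·C·DAB·C·AD·DAB·DAB·DAB·C·AD·CDB·C·C·CDB·AD·DAB·C·AD·DAB·C·CDB·AD·DAB·CDB·C·C·CDB·AD
    A ↦ CDB
    B ↦ AD
    C ↦ DAB
    D ↦ C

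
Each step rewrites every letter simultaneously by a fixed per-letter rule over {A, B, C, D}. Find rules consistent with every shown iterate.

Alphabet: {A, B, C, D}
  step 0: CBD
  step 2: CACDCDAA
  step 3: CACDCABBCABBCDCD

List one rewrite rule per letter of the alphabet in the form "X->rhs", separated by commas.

  step 2 ⇒ step 3: CACDCDAA ⇒ CA·CD·CA·BB·CA·BB·CD·CD
    A ↦ CD
    C ↦ CA
    D ↦ BB
    B ↦ A  (constrained at step 0)

A->CD, B->A, C->CA, D->BB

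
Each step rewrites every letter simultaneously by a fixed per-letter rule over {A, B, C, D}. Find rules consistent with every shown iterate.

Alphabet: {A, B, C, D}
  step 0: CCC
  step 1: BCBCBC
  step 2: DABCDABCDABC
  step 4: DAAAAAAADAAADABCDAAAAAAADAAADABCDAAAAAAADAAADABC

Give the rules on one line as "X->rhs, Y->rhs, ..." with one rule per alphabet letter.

  step 1 ⇒ step 2: BCBCBC ⇒ DA·BC·DA·BC·DA·BC
    B ↦ DA
    C ↦ BC
    A ↦ AA  (constrained at step 2)
    D ↦ DA  (constrained at step 2)

A->AA, B->DA, C->BC, D->DA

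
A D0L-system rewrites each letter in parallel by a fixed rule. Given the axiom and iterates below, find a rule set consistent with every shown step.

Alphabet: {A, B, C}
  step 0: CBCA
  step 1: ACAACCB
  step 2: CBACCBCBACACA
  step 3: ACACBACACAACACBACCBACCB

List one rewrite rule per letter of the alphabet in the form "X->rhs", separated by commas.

  step 2 ⇒ step 3: CBACCBCBACACA ⇒ AC·A·CB·AC·AC·A·AC·A·CB·AC·CB·AC·CB
    A ↦ CB
    B ↦ A
    C ↦ AC

A->CB, B->A, C->AC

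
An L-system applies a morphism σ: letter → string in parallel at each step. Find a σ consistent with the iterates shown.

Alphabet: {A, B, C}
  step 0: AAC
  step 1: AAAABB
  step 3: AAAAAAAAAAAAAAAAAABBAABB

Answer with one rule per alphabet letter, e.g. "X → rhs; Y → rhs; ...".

  step 0 ⇒ step 1: AAC ⇒ AA·AA·BB
    A ↦ AA
    C ↦ BB
    B ↦ AC  (constrained at step 1)

A->AA, B->AC, C->BB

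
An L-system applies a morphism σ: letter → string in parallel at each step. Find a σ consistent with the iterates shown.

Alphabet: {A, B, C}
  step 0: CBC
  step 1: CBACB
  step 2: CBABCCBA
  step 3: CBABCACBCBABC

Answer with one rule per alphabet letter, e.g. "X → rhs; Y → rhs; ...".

A->BC, B->A, C->CB

  step 2 ⇒ step 3: CBABCCBA ⇒ CB·A·BC·A·CB·CB·A·BC
    A ↦ BC
    B ↦ A
    C ↦ CB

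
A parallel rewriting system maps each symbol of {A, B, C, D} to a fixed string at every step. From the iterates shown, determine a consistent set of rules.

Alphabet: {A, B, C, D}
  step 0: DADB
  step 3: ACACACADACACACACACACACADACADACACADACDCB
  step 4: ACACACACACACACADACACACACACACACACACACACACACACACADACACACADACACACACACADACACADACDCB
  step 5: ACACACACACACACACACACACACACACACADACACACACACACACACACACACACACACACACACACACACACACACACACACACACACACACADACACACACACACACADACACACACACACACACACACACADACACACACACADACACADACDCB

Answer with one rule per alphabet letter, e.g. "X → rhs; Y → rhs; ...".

A->AC, B->DCB, C->AC, D->AD

  step 4 ⇒ step 5: ACACACACACACACADACACACACACACACACACACACACACACACADACACACADACACACACACADACACADACDCB ⇒ AC·AC·AC·AC·AC·AC·AC·AC·AC·AC·AC·AC·AC·AC·AC·AD·AC·AC·AC·AC·AC·AC·AC·AC·AC·AC·AC·AC·AC·AC·AC·AC·AC·AC·AC·AC·AC·AC·AC·AC·AC·AC·AC·AC·AC·AC·AC·AD·AC·AC·AC·AC·AC·AC·AC·AD·AC·AC·AC·AC·AC·AC·AC·AC·AC·AC·AC·AD·AC·AC·AC·AC·AC·AD·AC·AC·AD·AC·DCB
    A ↦ AC
    B ↦ DCB
    C ↦ AC
    D ↦ AD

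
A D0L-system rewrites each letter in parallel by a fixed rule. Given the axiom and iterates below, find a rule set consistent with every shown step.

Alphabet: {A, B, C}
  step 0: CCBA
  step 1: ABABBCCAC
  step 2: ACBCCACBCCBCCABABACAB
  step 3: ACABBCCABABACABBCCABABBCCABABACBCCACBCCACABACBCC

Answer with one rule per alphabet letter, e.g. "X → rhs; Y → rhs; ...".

A->AC, B->BCC, C->AB

  step 2 ⇒ step 3: ACBCCACBCCBCCABABACAB ⇒ AC·AB·BCC·AB·AB·AC·AB·BCC·AB·AB·BCC·AB·AB·AC·BCC·AC·BCC·AC·AB·AC·BCC
    A ↦ AC
    B ↦ BCC
    C ↦ AB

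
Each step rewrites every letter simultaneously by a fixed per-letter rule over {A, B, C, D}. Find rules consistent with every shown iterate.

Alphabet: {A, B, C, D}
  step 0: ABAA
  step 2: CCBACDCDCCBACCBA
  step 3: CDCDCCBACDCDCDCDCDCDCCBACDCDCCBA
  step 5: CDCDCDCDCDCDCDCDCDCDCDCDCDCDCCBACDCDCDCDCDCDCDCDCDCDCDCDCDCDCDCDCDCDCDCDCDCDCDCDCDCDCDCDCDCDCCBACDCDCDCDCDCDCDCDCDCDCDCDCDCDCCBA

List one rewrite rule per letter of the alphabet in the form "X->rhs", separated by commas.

A->BA, B->CC, C->CD, D->CD

  step 2 ⇒ step 3: CCBACDCDCCBACCBA ⇒ CD·CD·CC·BA·CD·CD·CD·CD·CD·CD·CC·BA·CD·CD·CC·BA
    A ↦ BA
    B ↦ CC
    C ↦ CD
    D ↦ CD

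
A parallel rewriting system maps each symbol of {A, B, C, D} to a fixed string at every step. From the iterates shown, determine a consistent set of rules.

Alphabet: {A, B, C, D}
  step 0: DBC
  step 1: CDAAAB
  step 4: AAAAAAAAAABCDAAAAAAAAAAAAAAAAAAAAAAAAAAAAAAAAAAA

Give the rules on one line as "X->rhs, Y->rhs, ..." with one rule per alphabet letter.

  step 0 ⇒ step 1: DBC ⇒ CDA·A·AB
    B ↦ A
    C ↦ AB
    D ↦ CDA
    A ↦ AA  (constrained at step 1)

A->AA, B->A, C->AB, D->CDA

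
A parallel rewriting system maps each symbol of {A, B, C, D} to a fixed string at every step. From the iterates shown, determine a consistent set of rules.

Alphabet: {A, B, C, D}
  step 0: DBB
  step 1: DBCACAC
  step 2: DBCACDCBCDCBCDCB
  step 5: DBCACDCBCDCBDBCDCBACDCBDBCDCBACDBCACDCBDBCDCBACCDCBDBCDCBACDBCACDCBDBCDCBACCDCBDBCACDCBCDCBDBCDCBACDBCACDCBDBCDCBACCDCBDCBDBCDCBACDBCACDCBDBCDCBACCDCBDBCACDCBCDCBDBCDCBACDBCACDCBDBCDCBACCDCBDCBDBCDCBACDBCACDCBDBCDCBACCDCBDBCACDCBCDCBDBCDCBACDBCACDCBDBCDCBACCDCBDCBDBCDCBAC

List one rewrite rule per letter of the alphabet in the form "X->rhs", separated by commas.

A->C, B->AC, C->DCB, D->DBC

  step 1 ⇒ step 2: DBCACAC ⇒ DBC·AC·DCB·C·DCB·C·DCB
    A ↦ C
    B ↦ AC
    C ↦ DCB
    D ↦ DBC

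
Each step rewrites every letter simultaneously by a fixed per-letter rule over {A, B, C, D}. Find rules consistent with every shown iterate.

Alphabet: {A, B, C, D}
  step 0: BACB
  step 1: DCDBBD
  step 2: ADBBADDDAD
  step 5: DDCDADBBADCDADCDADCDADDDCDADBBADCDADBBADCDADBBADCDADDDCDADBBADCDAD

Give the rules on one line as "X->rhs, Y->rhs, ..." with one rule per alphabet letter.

A->CD, B->D, C->BB, D->AD

  step 1 ⇒ step 2: DCDBBD ⇒ AD·BB·AD·D·D·AD
    B ↦ D
    C ↦ BB
    D ↦ AD
  step 0 ⇒ step 1: BACB ⇒ D·CD·BB·D
    A ↦ CD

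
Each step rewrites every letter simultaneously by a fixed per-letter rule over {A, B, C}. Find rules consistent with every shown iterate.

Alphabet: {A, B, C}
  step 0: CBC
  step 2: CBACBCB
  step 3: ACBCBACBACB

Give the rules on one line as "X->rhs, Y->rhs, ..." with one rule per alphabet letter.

A->CB, B->CB, C->A

  step 2 ⇒ step 3: CBACBCB ⇒ A·CB·CB·A·CB·A·CB
    A ↦ CB
    B ↦ CB
    C ↦ A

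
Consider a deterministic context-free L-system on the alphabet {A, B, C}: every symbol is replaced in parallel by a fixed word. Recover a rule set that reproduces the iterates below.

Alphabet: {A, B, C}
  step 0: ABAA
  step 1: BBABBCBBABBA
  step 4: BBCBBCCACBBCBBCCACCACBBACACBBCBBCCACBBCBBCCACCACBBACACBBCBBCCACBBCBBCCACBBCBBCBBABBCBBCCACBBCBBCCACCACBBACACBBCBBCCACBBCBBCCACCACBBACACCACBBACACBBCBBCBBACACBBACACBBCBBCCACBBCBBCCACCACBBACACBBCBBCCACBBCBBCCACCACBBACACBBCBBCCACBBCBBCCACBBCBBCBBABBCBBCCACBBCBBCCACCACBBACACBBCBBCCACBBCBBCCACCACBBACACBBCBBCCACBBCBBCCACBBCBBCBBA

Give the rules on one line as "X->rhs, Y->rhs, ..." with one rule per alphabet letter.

  step 0 ⇒ step 1: ABAA ⇒ BBA·BBC·BBA·BBA
    A ↦ BBA
    B ↦ BBC
    C ↦ CAC  (constrained at step 1)

A->BBA, B->BBC, C->CAC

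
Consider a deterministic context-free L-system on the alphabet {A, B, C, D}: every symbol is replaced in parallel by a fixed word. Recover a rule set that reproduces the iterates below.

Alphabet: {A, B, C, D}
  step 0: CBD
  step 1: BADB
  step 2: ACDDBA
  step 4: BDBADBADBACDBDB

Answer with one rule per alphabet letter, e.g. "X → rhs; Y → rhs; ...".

  step 1 ⇒ step 2: BADB ⇒ A·CD·DB·A
    A ↦ CD
    B ↦ A
    D ↦ DB
  step 0 ⇒ step 1: CBD ⇒ B·A·DB
    C ↦ B

A->CD, B->A, C->B, D->DB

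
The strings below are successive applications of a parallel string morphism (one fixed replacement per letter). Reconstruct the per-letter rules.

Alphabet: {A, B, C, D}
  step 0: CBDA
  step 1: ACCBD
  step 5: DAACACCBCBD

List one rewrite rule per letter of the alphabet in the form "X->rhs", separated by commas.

  step 0 ⇒ step 1: CBDA ⇒ A·C·CB·D
    A ↦ D
    B ↦ C
    C ↦ A
    D ↦ CB

A->D, B->C, C->A, D->CB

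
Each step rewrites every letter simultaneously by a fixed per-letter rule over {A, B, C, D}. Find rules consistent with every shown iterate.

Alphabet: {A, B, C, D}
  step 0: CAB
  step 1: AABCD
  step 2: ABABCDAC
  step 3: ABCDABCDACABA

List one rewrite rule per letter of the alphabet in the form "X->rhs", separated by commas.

A->AB, B->CD, C->A, D->C

  step 2 ⇒ step 3: ABABCDAC ⇒ AB·CD·AB·CD·A·C·AB·A
    A ↦ AB
    B ↦ CD
    C ↦ A
    D ↦ C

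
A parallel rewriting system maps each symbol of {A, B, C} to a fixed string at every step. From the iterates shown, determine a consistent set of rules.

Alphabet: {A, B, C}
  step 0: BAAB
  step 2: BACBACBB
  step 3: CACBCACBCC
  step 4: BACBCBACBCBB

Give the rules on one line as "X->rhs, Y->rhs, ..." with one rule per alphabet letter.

  step 3 ⇒ step 4: CACBCACBCC ⇒ B·AC·B·C·B·AC·B·C·B·B
    A ↦ AC
    B ↦ C
    C ↦ B

A->AC, B->C, C->B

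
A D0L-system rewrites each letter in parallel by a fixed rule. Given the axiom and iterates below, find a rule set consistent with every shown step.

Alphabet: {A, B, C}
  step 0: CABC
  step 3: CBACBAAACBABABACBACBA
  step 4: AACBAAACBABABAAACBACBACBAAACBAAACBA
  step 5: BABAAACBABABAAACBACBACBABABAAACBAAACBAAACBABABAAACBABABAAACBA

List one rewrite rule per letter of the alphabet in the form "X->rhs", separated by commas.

  step 4 ⇒ step 5: AACBAAACBABABAAACBACBACBAAACBAAACBA ⇒ BA·BA·AA·C·BA·BA·BA·AA·C·BA·C·BA·C·BA·BA·BA·AA·C·BA·AA·C·BA·AA·C·BA·BA·BA·AA·C·BA·BA·BA·AA·C·BA
    A ↦ BA
    B ↦ C
    C ↦ AA

A->BA, B->C, C->AA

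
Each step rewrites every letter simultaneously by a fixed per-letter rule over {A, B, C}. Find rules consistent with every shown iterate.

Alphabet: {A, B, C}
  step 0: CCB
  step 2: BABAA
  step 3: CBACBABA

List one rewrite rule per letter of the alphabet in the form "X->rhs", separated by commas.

A->BA, B->C, C->A

  step 2 ⇒ step 3: BABAA ⇒ C·BA·C·BA·BA
    A ↦ BA
    B ↦ C
    C ↦ A  (constrained at step 0)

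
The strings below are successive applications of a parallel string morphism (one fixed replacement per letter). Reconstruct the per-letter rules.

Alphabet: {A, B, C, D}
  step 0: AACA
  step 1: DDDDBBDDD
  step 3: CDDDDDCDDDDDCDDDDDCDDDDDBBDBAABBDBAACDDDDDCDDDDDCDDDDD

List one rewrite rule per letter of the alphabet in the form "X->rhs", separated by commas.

A->DD, B->CD, C->BBD, D->BAA

  step 0 ⇒ step 1: AACA ⇒ DD·DD·BBD·DD
    A ↦ DD
    C ↦ BBD
    B ↦ CD  (constrained at step 1)
    D ↦ BAA  (constrained at step 1)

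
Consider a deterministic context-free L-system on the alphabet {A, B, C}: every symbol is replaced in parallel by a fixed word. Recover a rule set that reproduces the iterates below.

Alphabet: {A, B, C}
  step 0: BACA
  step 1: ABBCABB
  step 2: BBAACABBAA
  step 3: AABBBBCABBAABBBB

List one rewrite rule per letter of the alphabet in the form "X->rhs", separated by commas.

A->BB, B->A, C->CA

  step 2 ⇒ step 3: BBAACABBAA ⇒ A·A·BB·BB·CA·BB·A·A·BB·BB
    A ↦ BB
    B ↦ A
    C ↦ CA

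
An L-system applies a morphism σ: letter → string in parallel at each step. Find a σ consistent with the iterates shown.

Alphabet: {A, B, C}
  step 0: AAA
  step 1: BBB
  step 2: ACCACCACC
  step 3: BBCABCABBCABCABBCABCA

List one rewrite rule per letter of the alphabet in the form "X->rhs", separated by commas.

A->B, B->ACC, C->BCA

  step 2 ⇒ step 3: ACCACCACC ⇒ B·BCA·BCA·B·BCA·BCA·B·BCA·BCA
    A ↦ B
    C ↦ BCA
  step 1 ⇒ step 2: BBB ⇒ ACC·ACC·ACC
    B ↦ ACC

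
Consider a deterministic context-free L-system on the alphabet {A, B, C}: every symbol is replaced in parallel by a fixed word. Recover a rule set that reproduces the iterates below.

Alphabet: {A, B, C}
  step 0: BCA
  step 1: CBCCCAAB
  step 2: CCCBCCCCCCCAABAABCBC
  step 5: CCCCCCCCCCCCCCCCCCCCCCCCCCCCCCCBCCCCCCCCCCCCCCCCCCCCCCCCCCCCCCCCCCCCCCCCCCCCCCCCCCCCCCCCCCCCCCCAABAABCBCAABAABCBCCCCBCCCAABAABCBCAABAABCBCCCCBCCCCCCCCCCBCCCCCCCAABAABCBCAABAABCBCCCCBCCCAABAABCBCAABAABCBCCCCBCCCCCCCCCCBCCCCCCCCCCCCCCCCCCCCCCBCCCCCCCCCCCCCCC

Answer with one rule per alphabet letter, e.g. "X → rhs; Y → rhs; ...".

A->AAB, B->CBC, C->CC

  step 1 ⇒ step 2: CBCCCAAB ⇒ CC·CBC·CC·CC·CC·AAB·AAB·CBC
    A ↦ AAB
    B ↦ CBC
    C ↦ CC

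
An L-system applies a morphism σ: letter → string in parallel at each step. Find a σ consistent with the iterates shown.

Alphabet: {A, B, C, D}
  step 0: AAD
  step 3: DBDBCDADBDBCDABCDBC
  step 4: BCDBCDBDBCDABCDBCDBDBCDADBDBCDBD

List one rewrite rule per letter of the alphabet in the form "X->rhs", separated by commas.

A->DA, B->D, C->BD, D->BC

  step 3 ⇒ step 4: DBDBCDADBDBCDABCDBC ⇒ BC·D·BC·D·BD·BC·DA·BC·D·BC·D·BD·BC·DA·D·BD·BC·D·BD
    A ↦ DA
    B ↦ D
    C ↦ BD
    D ↦ BC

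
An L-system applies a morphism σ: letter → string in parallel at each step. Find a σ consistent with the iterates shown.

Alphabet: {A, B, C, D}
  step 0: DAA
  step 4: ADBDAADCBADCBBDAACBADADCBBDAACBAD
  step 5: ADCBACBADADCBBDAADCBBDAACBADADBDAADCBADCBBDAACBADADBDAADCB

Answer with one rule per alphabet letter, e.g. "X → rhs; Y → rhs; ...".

  step 4 ⇒ step 5: ADBDAADCBADCBBDAACBADADCBBDAACBAD ⇒ AD·CB·A·CB·AD·AD·CB·BD·A·AD·CB·BD·A·A·CB·AD·AD·BD·A·AD·CB·AD·CB·BD·A·A·CB·AD·AD·BD·A·AD·CB
    A ↦ AD
    B ↦ A
    C ↦ BD
    D ↦ CB

A->AD, B->A, C->BD, D->CB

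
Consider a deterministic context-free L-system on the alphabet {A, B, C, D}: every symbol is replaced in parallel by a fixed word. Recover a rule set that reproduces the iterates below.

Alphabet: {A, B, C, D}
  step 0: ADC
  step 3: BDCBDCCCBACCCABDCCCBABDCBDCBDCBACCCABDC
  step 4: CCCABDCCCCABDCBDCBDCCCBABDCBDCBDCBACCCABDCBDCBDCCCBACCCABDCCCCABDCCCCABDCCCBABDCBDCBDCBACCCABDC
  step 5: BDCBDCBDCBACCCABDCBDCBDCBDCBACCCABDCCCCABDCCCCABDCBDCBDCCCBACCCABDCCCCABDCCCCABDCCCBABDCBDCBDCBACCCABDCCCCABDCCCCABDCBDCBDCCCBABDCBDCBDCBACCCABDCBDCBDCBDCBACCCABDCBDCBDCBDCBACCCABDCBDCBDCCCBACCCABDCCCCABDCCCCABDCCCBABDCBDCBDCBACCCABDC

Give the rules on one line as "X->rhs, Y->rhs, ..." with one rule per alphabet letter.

A->BA, B->CC, C->BDC, D->CA

  step 4 ⇒ step 5: CCCABDCCCCABDCBDCBDCCCBABDCBDCBDCBACCCABDCBDCBDCCCBACCCABDCCCCABDCCCCABDCCCBABDCBDCBDCBACCCABDC ⇒ BDC·BDC·BDC·BA·CC·CA·BDC·BDC·BDC·BDC·BA·CC·CA·BDC·CC·CA·BDC·CC·CA·BDC·BDC·BDC·CC·BA·CC·CA·BDC·CC·CA·BDC·CC·CA·BDC·CC·BA·BDC·BDC·BDC·BA·CC·CA·BDC·CC·CA·BDC·CC·CA·BDC·BDC·BDC·CC·BA·BDC·BDC·BDC·BA·CC·CA·BDC·BDC·BDC·BDC·BA·CC·CA·BDC·BDC·BDC·BDC·BA·CC·CA·BDC·BDC·BDC·CC·BA·CC·CA·BDC·CC·CA·BDC·CC·CA·BDC·CC·BA·BDC·BDC·BDC·BA·CC·CA·BDC
    A ↦ BA
    B ↦ CC
    C ↦ BDC
    D ↦ CA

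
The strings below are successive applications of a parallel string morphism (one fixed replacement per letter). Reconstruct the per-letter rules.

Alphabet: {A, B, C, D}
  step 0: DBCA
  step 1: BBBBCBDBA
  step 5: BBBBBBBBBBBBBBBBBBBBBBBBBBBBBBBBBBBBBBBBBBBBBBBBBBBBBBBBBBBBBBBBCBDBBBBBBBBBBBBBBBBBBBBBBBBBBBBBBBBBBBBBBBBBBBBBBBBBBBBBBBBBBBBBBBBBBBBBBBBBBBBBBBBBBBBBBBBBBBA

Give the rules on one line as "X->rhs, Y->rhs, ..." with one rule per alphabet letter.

  step 0 ⇒ step 1: DBCA ⇒ BB·BB·CBD·BA
    A ↦ BA
    B ↦ BB
    C ↦ CBD
    D ↦ BB

A->BA, B->BB, C->CBD, D->BB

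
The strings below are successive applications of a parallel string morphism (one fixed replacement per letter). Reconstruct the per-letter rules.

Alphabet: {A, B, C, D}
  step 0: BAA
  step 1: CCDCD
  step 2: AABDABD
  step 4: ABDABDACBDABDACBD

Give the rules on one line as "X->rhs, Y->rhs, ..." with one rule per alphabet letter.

A->CD, B->C, C->A, D->BD

  step 1 ⇒ step 2: CCDCD ⇒ A·A·BD·A·BD
    C ↦ A
    D ↦ BD
  step 0 ⇒ step 1: BAA ⇒ C·CD·CD
    A ↦ CD
  step 0 ⇒ step 1: BAA ⇒ C·CD·CD
    B ↦ C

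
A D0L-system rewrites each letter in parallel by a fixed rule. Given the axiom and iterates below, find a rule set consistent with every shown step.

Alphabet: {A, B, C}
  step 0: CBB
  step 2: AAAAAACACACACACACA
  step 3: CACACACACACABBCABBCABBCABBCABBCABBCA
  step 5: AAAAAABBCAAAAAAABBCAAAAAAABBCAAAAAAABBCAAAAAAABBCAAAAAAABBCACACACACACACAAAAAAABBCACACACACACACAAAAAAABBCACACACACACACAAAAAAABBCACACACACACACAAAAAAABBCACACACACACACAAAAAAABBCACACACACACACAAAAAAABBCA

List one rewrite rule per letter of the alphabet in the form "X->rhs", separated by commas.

  step 2 ⇒ step 3: AAAAAACACACACACACA ⇒ CA·CA·CA·CA·CA·CA·BB·CA·BB·CA·BB·CA·BB·CA·BB·CA·BB·CA
    A ↦ CA
    C ↦ BB
    B ↦ AAA  (constrained at step 0)

A->CA, B->AAA, C->BB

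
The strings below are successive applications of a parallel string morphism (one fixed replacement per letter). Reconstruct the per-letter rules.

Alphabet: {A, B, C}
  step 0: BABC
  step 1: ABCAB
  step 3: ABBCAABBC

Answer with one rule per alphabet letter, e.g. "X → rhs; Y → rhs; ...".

A->BC, B->A, C->B

  step 0 ⇒ step 1: BABC ⇒ A·BC·A·B
    A ↦ BC
    B ↦ A
    C ↦ B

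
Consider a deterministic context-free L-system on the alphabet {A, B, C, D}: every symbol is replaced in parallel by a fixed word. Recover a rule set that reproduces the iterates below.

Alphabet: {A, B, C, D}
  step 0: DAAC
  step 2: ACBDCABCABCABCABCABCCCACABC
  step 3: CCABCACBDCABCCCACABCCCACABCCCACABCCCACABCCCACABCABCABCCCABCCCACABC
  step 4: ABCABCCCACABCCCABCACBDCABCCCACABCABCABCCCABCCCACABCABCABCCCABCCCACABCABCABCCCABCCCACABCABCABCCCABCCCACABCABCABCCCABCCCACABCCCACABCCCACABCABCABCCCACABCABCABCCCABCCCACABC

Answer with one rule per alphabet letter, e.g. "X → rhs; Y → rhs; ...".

A->CC, B->AC, C->ABC, D->BDC

  step 3 ⇒ step 4: CCABCACBDCABCCCACABCCCACABCCCACABCCCACABCCCACABCABCABCCCABCCCACABC ⇒ ABC·ABC·CC·AC·ABC·CC·ABC·AC·BDC·ABC·CC·AC·ABC·ABC·ABC·CC·ABC·CC·AC·ABC·ABC·ABC·CC·ABC·CC·AC·ABC·ABC·ABC·CC·ABC·CC·AC·ABC·ABC·ABC·CC·ABC·CC·AC·ABC·ABC·ABC·CC·ABC·CC·AC·ABC·CC·AC·ABC·CC·AC·ABC·ABC·ABC·CC·AC·ABC·ABC·ABC·CC·ABC·CC·AC·ABC
    A ↦ CC
    B ↦ AC
    C ↦ ABC
    D ↦ BDC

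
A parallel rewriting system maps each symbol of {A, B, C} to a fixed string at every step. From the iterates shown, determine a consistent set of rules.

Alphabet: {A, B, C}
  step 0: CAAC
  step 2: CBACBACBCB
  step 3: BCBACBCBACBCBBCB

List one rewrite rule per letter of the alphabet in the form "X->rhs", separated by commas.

A->AC, B->CB, C->B

  step 2 ⇒ step 3: CBACBACBCB ⇒ B·CB·AC·B·CB·AC·B·CB·B·CB
    A ↦ AC
    B ↦ CB
    C ↦ B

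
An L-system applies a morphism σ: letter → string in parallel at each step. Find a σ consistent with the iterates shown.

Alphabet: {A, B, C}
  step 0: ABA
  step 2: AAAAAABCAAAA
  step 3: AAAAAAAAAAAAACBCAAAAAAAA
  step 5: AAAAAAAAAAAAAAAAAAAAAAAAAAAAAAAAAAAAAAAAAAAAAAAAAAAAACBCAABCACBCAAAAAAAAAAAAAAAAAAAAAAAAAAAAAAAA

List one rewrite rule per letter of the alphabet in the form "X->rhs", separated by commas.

A->AA, B->AC, C->BC

  step 2 ⇒ step 3: AAAAAABCAAAA ⇒ AA·AA·AA·AA·AA·AA·AC·BC·AA·AA·AA·AA
    A ↦ AA
    B ↦ AC
    C ↦ BC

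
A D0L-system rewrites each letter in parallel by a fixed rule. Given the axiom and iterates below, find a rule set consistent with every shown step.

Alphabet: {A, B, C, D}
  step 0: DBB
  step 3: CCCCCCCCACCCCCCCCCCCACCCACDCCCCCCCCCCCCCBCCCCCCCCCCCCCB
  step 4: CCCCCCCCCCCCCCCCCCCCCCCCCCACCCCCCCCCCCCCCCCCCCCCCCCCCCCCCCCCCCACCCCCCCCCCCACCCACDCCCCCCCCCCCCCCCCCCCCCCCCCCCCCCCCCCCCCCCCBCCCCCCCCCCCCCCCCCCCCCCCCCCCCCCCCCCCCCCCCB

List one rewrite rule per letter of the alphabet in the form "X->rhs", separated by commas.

  step 3 ⇒ step 4: CCCCCCCCACCCCCCCCCCCACCCACDCCCCCCCCCCCCCBCCCCCCCCCCCCCB ⇒ CCC·CCC·CCC·CCC·CCC·CCC·CCC·CCC·CCA·CCC·CCC·CCC·CCC·CCC·CCC·CCC·CCC·CCC·CCC·CCC·CCA·CCC·CCC·CCC·CCA·CCC·ACD·CCC·CCC·CCC·CCC·CCC·CCC·CCC·CCC·CCC·CCC·CCC·CCC·CCC·CB·CCC·CCC·CCC·CCC·CCC·CCC·CCC·CCC·CCC·CCC·CCC·CCC·CCC·CB
    A ↦ CCA
    B ↦ CB
    C ↦ CCC
    D ↦ ACD

A->CCA, B->CB, C->CCC, D->ACD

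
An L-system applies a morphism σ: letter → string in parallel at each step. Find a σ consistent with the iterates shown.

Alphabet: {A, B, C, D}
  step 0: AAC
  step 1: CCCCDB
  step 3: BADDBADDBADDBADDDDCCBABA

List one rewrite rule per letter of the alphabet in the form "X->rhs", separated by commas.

  step 0 ⇒ step 1: AAC ⇒ CC·CC·DB
    A ↦ CC
    C ↦ DB
    B ↦ DD  (constrained at step 1)
    D ↦ BA  (constrained at step 1)

A->CC, B->DD, C->DB, D->BA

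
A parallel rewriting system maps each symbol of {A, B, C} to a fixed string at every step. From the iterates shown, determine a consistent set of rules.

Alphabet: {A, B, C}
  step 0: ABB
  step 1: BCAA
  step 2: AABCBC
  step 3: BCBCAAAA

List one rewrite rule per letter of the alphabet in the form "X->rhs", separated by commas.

A->BC, B->A, C->A

  step 2 ⇒ step 3: AABCBC ⇒ BC·BC·A·A·A·A
    A ↦ BC
    B ↦ A
    C ↦ A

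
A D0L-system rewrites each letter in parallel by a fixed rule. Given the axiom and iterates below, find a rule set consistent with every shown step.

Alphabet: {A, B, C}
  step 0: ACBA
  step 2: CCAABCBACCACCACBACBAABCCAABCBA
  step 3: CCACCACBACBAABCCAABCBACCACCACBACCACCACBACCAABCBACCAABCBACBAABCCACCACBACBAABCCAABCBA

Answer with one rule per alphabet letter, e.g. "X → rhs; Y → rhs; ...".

A->CBA, B->AB, C->CCA

  step 2 ⇒ step 3: CCAABCBACCACCACBACBAABCCAABCBA ⇒ CCA·CCA·CBA·CBA·AB·CCA·AB·CBA·CCA·CCA·CBA·CCA·CCA·CBA·CCA·AB·CBA·CCA·AB·CBA·CBA·AB·CCA·CCA·CBA·CBA·AB·CCA·AB·CBA
    A ↦ CBA
    B ↦ AB
    C ↦ CCA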